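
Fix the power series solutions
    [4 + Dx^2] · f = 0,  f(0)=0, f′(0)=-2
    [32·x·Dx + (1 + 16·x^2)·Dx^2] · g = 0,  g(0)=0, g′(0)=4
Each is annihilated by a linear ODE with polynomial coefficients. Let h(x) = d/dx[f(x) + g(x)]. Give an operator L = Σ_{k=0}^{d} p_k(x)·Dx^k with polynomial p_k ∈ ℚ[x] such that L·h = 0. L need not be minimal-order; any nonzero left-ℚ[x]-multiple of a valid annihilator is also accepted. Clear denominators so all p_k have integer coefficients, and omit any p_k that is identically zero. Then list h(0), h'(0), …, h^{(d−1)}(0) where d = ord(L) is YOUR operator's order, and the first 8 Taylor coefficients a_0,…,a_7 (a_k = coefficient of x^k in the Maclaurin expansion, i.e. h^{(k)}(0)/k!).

f: a_k = 0, -2, 0, 4/3, 0, -4/15, 0, 8/315, …
g: a_k = 0, 4, 0, -64/3, 0, 1024/5, 0, -16384/7, …
L₀ := lclm(L_f,L_g); ord L₀ ≤ 2+2.
Differentiate: ansatz ord ≤ ord L₀ ⇒ L.
L = (-6016·x + 102400·x^3 + 32768·x^5) + (-28 + 1216·x^2 + 27648·x^4 + 16384·x^6)·Dx + (-1504·x + 25600·x^3 + 8192·x^5)·Dx^2 + (-7 + 304·x^2 + 6912·x^4 + 4096·x^6)·Dx^3  (order 3).
h: a_k = 2, 0, -60, 0, 3068/3, 0, -737272/45, 0, …
ICs: h(0) = 2, h′(0) = 0, h′′(0) = -120.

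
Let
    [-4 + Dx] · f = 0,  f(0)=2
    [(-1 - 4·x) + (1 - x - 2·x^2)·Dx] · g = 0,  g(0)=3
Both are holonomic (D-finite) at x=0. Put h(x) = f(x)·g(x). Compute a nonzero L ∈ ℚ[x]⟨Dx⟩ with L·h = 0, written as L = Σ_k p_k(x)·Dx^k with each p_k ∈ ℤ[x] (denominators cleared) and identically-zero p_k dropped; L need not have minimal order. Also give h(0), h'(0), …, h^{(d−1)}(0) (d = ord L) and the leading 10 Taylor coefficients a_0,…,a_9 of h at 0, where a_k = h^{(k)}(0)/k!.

L = (5 - 8·x^2) + (-1 + x + 2·x^2)·Dx  (order 1).
h: a_k = 6, 30, 90, 214, 458, 4686/5, 5662/3, 79406/21, 264798/35, 14300182/945, …
ICs: h(0) = 6.

f: a_k = 2, 8, 16, 64/3, 64/3, 256/15, 512/45, 2048/315, 1024/315, 4096/2835, …
g: a_k = 3, 3, 9, 15, 33, 63, 129, 255, 513, 1023, …
f·g: L₀ = L_f ⊗_s L_g, ord ≤ 1·1.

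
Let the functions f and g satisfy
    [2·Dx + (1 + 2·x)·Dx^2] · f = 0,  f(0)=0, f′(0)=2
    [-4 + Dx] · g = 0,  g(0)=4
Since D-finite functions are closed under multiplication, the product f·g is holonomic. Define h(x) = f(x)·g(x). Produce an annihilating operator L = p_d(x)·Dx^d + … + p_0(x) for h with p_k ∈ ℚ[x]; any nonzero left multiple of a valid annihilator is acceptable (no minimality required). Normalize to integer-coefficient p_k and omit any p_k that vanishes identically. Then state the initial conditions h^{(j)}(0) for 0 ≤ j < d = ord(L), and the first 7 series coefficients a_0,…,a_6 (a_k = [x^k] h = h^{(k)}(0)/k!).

f: a_k = 0, 2, -2, 8/3, -4, 32/5, -32/3, …
g: a_k = 4, 16, 32, 128/3, 128/3, 512/15, 1024/45, …
Product ⇒ symmetric product L₀, ord ≤ 2.
L = (8 + 32·x) + (-6 - 16·x)·Dx + (1 + 2·x)·Dx^2  (order 2).
h: a_k = 0, 8, 24, 128/3, 48, 704/15, 256/9, …
ICs: h(0) = 0, h′(0) = 8.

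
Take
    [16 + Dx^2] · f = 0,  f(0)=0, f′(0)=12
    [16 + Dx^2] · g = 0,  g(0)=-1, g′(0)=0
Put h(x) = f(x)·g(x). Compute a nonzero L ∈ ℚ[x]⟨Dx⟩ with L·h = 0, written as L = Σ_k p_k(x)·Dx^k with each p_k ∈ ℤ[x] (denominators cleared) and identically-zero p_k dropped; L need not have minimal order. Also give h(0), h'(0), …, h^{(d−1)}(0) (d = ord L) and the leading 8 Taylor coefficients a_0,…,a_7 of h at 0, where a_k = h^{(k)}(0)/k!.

L = 64·Dx + Dx^3  (order 3).
h: a_k = 0, -12, 0, 128, 0, -2048/5, 0, 65536/105, …
ICs: h(0) = 0, h′(0) = -12, h′′(0) = 0.

f: a_k = 0, 12, 0, -32, 0, 128/5, 0, -1024/105, …
g: a_k = -1, 0, 8, 0, -32/3, 0, 256/45, 0, …
L₀ := L_f ⊗_s L_g (sym. prod.), ord ≤ 4.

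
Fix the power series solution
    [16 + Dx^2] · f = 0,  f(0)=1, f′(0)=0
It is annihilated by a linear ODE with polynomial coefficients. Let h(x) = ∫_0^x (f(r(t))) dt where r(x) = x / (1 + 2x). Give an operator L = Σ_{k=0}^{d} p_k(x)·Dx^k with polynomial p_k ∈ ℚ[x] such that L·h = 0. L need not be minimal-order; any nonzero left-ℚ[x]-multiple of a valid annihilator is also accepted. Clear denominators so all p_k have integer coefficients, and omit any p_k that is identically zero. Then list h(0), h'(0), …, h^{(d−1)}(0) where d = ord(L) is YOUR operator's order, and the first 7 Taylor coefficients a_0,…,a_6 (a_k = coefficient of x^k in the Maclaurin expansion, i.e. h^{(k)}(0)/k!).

f: a_k = 1, 0, -8, 0, 32/3, 0, -256/45, …
h₀=f(r): pull back L_f along r ⇒ L₀.
∫: right-multiply L₀ by Dx.
L = 16·Dx + (4 + 24·x + 48·x^2 + 32·x^3)·Dx^2 + (1 + 8·x + 24·x^2 + 32·x^3 + 16·x^4)·Dx^3  (order 3).
h: a_k = 0, 1, 0, -8/3, 8, -256/15, 256/9, …
ICs: h(0) = 0, h′(0) = 1, h′′(0) = 0.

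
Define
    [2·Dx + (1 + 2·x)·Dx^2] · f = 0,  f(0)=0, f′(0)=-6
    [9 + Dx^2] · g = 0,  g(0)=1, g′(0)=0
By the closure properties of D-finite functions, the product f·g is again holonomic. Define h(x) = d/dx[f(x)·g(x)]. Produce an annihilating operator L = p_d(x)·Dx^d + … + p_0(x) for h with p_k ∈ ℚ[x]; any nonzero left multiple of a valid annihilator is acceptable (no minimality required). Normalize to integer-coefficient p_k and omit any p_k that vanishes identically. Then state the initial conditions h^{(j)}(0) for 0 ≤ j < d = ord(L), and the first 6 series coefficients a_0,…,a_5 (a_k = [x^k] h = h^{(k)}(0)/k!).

f: a_k = 0, -6, 6, -8, 12, -96/5, …
g: a_k = 1, 0, -9/2, 0, 27/8, 0, …
Sym-product of L_f,L_g gives L₀ (≤ ord 4).
h=h₀': d/dx-closure on L₀ ⇒ L.
L = (-1890 - 5103·x + 24057·x^2 + 163296·x^3 + 344088·x^4 + 314928·x^5 + 104976·x^6) + (-297 + 1998·x + 19440·x^2 + 51840·x^3 + 58320·x^4 + 23328·x^5)·Dx + (-147 + 738·x + 11106·x^2 + 44064·x^3 + 80352·x^4 + 69984·x^5 + 23328·x^6)·Dx^2 + (-33 + 222·x + 2160·x^2 + 5760·x^3 + 6480·x^4 + 2592·x^5)·Dx^3 + (7 + 145·x + 937·x^2 + 2880·x^3 + 4680·x^4 + 3888·x^5 + 1296·x^6)·Dx^4  (order 4).
h: a_k = -6, 12, 57, -60, -69/4, -21/2, …
ICs: h(0) = -6, h′(0) = 12, h′′(0) = 114, h′′′(0) = -360.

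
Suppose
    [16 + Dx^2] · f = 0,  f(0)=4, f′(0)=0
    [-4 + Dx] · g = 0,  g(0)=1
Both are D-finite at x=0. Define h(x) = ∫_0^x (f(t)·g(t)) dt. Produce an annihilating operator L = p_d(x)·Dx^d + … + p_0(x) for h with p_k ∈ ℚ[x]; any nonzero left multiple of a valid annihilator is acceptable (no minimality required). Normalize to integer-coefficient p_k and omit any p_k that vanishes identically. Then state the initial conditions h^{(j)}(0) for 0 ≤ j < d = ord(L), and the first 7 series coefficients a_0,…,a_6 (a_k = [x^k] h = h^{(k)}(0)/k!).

f: a_k = 4, 0, -32, 0, 128/3, 0, -1024/45, …
g: a_k = 1, 4, 8, 32/3, 32/3, 128/15, 256/45, …
h₀=f·g: eliminate ⇒ L₀, order ≤ 2·1.
∫: right-multiply L₀ by Dx.
L = 32·Dx - 8·Dx^2 + Dx^3  (order 3).
h: a_k = 0, 4, 8, 0, -64/3, -512/15, -1024/45, …
ICs: h(0) = 0, h′(0) = 4, h′′(0) = 16.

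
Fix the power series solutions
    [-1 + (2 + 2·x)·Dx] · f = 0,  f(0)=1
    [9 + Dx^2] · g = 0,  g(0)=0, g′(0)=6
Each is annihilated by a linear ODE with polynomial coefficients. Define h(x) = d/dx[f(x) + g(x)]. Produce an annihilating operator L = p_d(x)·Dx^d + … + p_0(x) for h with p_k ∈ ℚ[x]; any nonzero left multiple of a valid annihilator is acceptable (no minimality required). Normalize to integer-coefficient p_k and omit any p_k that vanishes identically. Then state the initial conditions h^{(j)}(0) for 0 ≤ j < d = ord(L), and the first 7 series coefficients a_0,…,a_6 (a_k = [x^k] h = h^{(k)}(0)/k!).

f: a_k = 1, 1/2, -1/8, 1/16, -5/128, 7/256, -21/1024, …
g: a_k = 0, 6, 0, -9, 0, 81/20, 0, …
h₀=f+g: left-lcm gives L₀, ord ≤ 3.
h₀' ⇒ L via d/dx closure of L₀.
L = (-153 - 216·x - 108·x^2) + (-234 - 666·x - 648·x^2 - 216·x^3)·Dx + (-17 - 24·x - 12·x^2)·Dx^2 + (-26 - 74·x - 72·x^2 - 24·x^3)·Dx^3  (order 3).
h: a_k = 13/2, -1/4, -429/16, -5/32, 5219/256, -63/512, -61053/10240, …
ICs: h(0) = 13/2, h′(0) = -1/4, h′′(0) = -429/8.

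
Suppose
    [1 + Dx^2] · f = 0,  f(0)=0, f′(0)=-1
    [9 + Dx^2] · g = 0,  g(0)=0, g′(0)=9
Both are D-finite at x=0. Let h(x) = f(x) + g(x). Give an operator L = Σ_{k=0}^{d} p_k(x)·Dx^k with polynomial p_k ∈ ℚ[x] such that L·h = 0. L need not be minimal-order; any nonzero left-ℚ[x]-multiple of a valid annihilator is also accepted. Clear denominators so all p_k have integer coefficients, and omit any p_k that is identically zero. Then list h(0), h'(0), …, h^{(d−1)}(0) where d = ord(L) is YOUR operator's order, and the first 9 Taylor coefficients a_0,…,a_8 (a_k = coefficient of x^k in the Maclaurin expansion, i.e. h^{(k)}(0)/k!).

f: a_k = 0, -1, 0, 1/6, 0, -1/120, 0, 1/5040, 0, …
g: a_k = 0, 9, 0, -27/2, 0, 243/40, 0, -729/560, 0, …
L₀ := lclm(L_f,L_g); ord L₀ ≤ 2+2.
L = 9 + 10·Dx^2 + Dx^4  (order 4).
h: a_k = 0, 8, 0, -40/3, 0, 91/15, 0, -82/63, 0, …
ICs: h(0) = 0, h′(0) = 8, h′′(0) = 0, h′′′(0) = -80.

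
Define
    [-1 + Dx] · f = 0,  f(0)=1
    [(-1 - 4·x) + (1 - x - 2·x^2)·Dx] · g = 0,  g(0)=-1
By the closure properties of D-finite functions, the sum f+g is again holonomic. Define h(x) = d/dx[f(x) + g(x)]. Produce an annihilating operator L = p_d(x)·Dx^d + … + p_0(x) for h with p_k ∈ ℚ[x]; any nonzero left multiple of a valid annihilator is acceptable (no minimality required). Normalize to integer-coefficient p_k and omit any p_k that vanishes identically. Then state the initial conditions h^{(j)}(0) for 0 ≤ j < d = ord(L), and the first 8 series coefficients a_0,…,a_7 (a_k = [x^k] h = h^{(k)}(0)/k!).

f: a_k = 1, 1, 1/2, 1/6, 1/24, 1/120, 1/720, 1/5040, …
g: a_k = -1, -1, -3, -5, -11, -21, -43, -85, …
Sum ⇒ L₀ = lclm(L_f,L_g) in ℚ(x)⟨Dx⟩.
Differentiate: ansatz ord ≤ ord L₀ ⇒ L.
L = (24 + 138·x + 144·x^2 + 240·x^3 + 48·x^4) + (-29 - 142·x - 155·x^2 - 200·x^3 + 20·x^4 + 16·x^5)·Dx + (5 + 4·x + 11·x^2 - 40·x^3 - 68·x^4 - 16·x^5)·Dx^2  (order 2).
h: a_k = 0, -5, -29/2, -263/6, -2519/24, -30959/120, -428399/720, -6894719/5040, …
ICs: h(0) = 0, h′(0) = -5.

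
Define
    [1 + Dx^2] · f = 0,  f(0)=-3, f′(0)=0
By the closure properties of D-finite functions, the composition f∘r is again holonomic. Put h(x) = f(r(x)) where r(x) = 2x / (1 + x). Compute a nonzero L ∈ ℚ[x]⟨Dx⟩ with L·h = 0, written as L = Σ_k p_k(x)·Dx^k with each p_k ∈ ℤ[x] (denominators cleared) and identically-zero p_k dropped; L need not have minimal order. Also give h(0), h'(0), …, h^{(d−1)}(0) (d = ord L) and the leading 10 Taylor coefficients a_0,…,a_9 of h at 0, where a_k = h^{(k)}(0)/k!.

L = 4 + (2 + 6·x + 6·x^2 + 2·x^3)·Dx + (1 + 4·x + 6·x^2 + 4·x^3 + x^4)·Dx^2  (order 2).
h: a_k = -3, 0, 6, -12, 16, -16, 154/15, 12/5, -2354/105, 5168/105, …
ICs: h(0) = -3, h′(0) = 0.

f: a_k = -3, 0, 3/2, 0, -1/8, 0, 1/240, 0, -1/13440, 0, …
f∘r: x↦r, Dx↦Dx/r' in L_f ⇒ L₀.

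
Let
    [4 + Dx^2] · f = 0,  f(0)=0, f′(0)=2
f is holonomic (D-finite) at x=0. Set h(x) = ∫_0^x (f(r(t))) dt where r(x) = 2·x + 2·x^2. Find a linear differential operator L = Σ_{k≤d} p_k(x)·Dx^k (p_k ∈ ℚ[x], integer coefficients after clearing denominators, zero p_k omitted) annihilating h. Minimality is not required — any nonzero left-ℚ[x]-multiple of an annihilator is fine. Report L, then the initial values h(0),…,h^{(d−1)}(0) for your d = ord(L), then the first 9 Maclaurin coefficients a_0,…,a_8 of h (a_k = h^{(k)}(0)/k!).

f: a_k = 0, 2, 0, -4/3, 0, 4/15, 0, -8/315, 0, …
f∘r: x↦r, Dx↦Dx/r' in L_f ⇒ L₀.
∫: right-multiply L₀ by Dx.
L = (16 + 96·x + 192·x^2 + 128·x^3)·Dx - 2·Dx^2 + (1 + 2·x)·Dx^3  (order 3).
h: a_k = 0, 0, 2, 4/3, -8/3, -32/5, -176/45, 32/7, 3232/315, …
ICs: h(0) = 0, h′(0) = 0, h′′(0) = 4.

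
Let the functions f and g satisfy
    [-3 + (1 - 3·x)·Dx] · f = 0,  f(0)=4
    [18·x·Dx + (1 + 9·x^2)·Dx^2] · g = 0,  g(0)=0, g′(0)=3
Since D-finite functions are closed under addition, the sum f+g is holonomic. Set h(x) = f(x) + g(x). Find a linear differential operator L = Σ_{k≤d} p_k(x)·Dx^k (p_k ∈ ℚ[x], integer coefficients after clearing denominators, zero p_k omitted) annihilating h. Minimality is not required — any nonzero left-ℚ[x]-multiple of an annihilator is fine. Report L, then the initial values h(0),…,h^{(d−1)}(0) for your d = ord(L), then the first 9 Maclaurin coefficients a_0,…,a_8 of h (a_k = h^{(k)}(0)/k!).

L = (-18 + 216·x + 486·x^2)·Dx + (12 - 18·x + 108·x^2 + 486·x^3)·Dx^2 + (-1 + 81·x^4)·Dx^3  (order 3).
h: a_k = 4, 15, 36, 99, 324, 5103/5, 2916, 59049/7, 26244, …
ICs: h(0) = 4, h′(0) = 15, h′′(0) = 72.

f: a_k = 4, 12, 36, 108, 324, 972, 2916, 8748, 26244, …
g: a_k = 0, 3, 0, -9, 0, 243/5, 0, -2187/7, 0, …
h₀=f+g: left-lcm gives L₀, ord ≤ 3.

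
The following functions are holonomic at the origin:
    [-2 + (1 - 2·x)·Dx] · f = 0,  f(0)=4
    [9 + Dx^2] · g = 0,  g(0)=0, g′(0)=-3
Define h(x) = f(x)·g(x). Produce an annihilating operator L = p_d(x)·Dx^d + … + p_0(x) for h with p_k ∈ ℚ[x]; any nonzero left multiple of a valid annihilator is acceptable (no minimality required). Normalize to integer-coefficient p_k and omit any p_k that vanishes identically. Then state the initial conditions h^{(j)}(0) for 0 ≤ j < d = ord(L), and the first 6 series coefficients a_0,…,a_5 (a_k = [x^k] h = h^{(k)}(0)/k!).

L = (-9 + 18·x) + 4·Dx + (-1 + 2·x)·Dx^2  (order 2).
h: a_k = 0, -12, -24, -30, -60, -1281/10, …
ICs: h(0) = 0, h′(0) = -12.

f: a_k = 4, 8, 16, 32, 64, 128, …
g: a_k = 0, -3, 0, 9/2, 0, -81/40, …
h₀=f·g: eliminate ⇒ L₀, order ≤ 1·2.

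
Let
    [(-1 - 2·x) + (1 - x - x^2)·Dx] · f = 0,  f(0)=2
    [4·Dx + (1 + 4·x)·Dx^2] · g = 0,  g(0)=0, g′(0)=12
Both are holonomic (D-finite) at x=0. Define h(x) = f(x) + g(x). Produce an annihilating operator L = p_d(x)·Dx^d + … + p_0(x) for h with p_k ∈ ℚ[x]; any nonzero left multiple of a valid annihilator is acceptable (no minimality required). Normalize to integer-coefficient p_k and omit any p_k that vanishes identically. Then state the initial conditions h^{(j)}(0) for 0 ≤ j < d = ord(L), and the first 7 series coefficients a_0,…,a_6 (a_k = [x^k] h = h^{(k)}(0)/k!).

L = (100 + 272·x + 392·x^2 + 144·x^3 + 96·x^4)·Dx + (-7 + 96·x + 434·x^2 + 540·x^3 + 304·x^4 + 160·x^5)·Dx^2 + (-4 - 25·x - 28·x^2 + 46·x^3 + 73·x^4 + 76·x^5 + 32·x^6)·Dx^3  (order 3).
h: a_k = 2, 14, -20, 70, -182, 3152/5, -2022, …
ICs: h(0) = 2, h′(0) = 14, h′′(0) = -40.

f: a_k = 2, 2, 4, 6, 10, 16, 26, …
g: a_k = 0, 12, -24, 64, -192, 3072/5, -2048, …
Weyl lclm of L_f,L_g ⇒ L₀ (ord ≤ 3).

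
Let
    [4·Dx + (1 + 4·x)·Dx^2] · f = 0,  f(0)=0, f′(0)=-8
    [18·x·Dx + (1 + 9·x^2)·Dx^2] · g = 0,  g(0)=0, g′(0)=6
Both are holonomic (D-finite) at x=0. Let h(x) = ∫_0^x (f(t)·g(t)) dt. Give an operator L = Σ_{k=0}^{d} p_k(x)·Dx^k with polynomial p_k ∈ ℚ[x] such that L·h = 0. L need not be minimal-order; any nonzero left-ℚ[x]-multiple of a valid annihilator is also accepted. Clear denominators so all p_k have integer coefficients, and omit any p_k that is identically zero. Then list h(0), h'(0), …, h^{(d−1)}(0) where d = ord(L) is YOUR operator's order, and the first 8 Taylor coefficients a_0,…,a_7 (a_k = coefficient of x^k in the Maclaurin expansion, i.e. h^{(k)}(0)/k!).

f: a_k = 0, -8, 16, -128/3, 128, -2048/5, 4096/3, -32768/7, …
g: a_k = 0, 6, 0, -18, 0, 486/5, 0, -4374/7, …
f·g: L₀ = L_f ⊗_s L_g, ord ≤ 2·2.
∫: right-multiply L₀ by Dx.
L = (2448 + 17280·x + 76464·x^2 + 518400·x^3 + 1399680·x^4 + 2426112·x^5 + 1679616·x^7)·Dx^2 + (452 + 10800·x + 98028·x^2 + 491184·x^3 + 1840320·x^4 + 4339008·x^5 + 6531840·x^6 + 1259712·x^7 + 5878656·x^8)·Dx^3 + (136 + 1912·x + 18576·x^2 + 103608·x^3 + 389448·x^4 + 1100304·x^5 + 2239488·x^6 + 3277584·x^7 + 1259712·x^8 + 3359232·x^9)·Dx^4 + (13 + 176·x + 1234·x^2 + 6048·x^3 + 22833·x^4 + 68688·x^5 + 154224·x^6 + 279936·x^7 + 399492·x^8 + 209952·x^9 + 419904·x^10)·Dx^5  (order 5).
h: a_k = 0, 0, 0, -16, 24, -112/5, 80, -12336/35, …
ICs: h(0) = 0, h′(0) = 0, h′′(0) = 0, h′′′(0) = -96, h′′′′(0) = 576.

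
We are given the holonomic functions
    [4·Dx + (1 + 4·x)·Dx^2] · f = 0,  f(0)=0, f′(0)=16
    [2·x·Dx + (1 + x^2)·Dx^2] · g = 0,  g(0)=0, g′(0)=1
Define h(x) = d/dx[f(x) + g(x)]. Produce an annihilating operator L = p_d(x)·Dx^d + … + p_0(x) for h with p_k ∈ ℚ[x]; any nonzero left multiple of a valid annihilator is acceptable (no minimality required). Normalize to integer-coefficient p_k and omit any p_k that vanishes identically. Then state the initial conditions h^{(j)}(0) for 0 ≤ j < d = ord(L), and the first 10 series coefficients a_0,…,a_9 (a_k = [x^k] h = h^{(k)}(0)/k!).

f: a_k = 0, 16, -32, 256/3, -256, 4096/5, -8192/3, 65536/7, -32768, 1048576/9, …
g: a_k = 0, 1, 0, -1/3, 0, 1/5, 0, -1/7, 0, 1/9, …
Weyl lclm of L_f,L_g ⇒ L₀ (ord ≤ 4).
h₀' ⇒ L via d/dx closure of L₀.
L = (-4 - 48·x + 12·x^2 + 16·x^3) + (-17 - 8·x - 45·x^2 + 24·x^3 + 32·x^4)·Dx + (-2 - 7·x + 4·x^2 + x^3 + 6·x^4 + 8·x^5)·Dx^2  (order 2).
h: a_k = 17, -64, 255, -1024, 4097, -16384, 65535, -262144, 1048577, -4194304, …
ICs: h(0) = 17, h′(0) = -64.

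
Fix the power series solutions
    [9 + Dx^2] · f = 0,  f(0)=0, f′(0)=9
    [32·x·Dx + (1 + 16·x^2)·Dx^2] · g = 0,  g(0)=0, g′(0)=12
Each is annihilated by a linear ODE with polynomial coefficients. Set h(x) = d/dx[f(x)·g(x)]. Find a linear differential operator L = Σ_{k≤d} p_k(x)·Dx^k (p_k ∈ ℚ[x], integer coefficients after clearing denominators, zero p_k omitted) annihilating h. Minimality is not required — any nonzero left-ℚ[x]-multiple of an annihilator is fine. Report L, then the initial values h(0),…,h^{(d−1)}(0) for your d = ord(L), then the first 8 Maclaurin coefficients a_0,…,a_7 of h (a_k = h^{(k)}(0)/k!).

L = (2922993 + 113986656·x^2 + 3239661312·x^4 + 5952061440·x^6 + 4156489728·x^8 - 7644119040·x^10 + 110075314176·x^12) + (1760832·x + 128480256·x^3 + 1888911360·x^5 + 5308416000·x^7 + 15288238080·x^9 + 48922361856·x^11)·Dx + (341202 + 13887168·x^2 + 389230080·x^4 + 940474368·x^6 + 1603141632·x^8 + 3737124864·x^10 + 24461180928·x^12)·Dx^2 + (195648·x + 14275584·x^3 + 209879040·x^5 + 589824000·x^7 + 1698693120·x^9 + 5435817984·x^11)·Dx^3 + (1825 + 135776·x^2 + 3251968·x^4 + 31014912·x^6 + 126812160·x^8 + 509607936·x^10 + 1358954496·x^12)·Dx^4  (order 4).
h: a_k = 0, 216, 0, -2952, 0, 38799, 0, -575154, …
ICs: h(0) = 0, h′(0) = 216, h′′(0) = 0, h′′′(0) = -17712.

f: a_k = 0, 9, 0, -27/2, 0, 243/40, 0, -729/560, …
g: a_k = 0, 12, 0, -64, 0, 3072/5, 0, -49152/7, …
Sym-product of L_f,L_g gives L₀ (≤ ord 4).
h₀' ⇒ L via d/dx closure of L₀.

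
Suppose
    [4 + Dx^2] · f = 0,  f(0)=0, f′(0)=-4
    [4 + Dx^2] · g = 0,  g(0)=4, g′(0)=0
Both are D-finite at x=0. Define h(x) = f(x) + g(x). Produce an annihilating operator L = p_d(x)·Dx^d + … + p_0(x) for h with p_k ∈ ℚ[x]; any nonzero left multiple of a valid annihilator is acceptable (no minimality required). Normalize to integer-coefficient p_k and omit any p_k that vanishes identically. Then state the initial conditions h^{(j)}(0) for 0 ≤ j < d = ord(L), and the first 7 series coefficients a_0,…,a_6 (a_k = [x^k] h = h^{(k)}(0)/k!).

L = 4 + Dx^2  (order 2).
h: a_k = 4, -4, -8, 8/3, 8/3, -8/15, -16/45, …
ICs: h(0) = 4, h′(0) = -4.

f: a_k = 0, -4, 0, 8/3, 0, -8/15, 0, …
g: a_k = 4, 0, -8, 0, 8/3, 0, -16/45, …
L₀ := lclm(L_f,L_g); ord L₀ ≤ 2+2.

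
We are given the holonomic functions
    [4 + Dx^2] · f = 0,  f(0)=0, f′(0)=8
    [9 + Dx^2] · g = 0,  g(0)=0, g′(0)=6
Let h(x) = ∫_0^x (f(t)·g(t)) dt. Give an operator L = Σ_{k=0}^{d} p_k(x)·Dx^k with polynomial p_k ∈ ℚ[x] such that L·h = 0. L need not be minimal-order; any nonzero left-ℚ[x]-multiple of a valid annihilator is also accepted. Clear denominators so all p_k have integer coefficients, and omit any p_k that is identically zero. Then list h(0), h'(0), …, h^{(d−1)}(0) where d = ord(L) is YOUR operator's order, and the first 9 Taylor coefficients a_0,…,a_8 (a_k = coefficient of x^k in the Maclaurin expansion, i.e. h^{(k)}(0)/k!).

L = 25·Dx + 26·Dx^3 + Dx^5  (order 5).
h: a_k = 0, 0, 0, 16, 0, -104/5, 0, 62/5, 0, …
ICs: h(0) = 0, h′(0) = 0, h′′(0) = 0, h′′′(0) = 96, h′′′′(0) = 0.

f: a_k = 0, 8, 0, -16/3, 0, 16/15, 0, -32/315, 0, …
g: a_k = 0, 6, 0, -9, 0, 81/20, 0, -243/280, 0, …
L₀ := L_f ⊗_s L_g (sym. prod.), ord ≤ 4.
h=∫h₀ ⇒ L = L₀·Dx.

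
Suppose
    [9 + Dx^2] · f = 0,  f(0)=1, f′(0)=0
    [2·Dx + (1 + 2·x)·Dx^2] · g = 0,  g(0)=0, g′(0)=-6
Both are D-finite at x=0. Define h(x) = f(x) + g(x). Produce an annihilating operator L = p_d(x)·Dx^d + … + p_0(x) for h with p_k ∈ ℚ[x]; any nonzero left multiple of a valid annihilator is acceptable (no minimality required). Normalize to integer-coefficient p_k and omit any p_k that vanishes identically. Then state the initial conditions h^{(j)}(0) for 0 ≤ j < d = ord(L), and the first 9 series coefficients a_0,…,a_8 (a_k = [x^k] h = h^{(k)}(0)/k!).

f: a_k = 1, 0, -9/2, 0, 27/8, 0, -81/80, 0, 729/4480, …
g: a_k = 0, -6, 6, -8, 12, -96/5, 32, -384/7, 96, …
Weyl lclm of L_f,L_g ⇒ L₀ (ord ≤ 4).
L = (594 + 648·x + 648·x^2)·Dx + (153 + 630·x + 972·x^2 + 648·x^3)·Dx^2 + (66 + 72·x + 72·x^2)·Dx^3 + (17 + 70·x + 108·x^2 + 72·x^3)·Dx^4  (order 4).
h: a_k = 1, -6, 3/2, -8, 123/8, -96/5, 2479/80, -384/7, 430809/4480, …
ICs: h(0) = 1, h′(0) = -6, h′′(0) = 3, h′′′(0) = -48.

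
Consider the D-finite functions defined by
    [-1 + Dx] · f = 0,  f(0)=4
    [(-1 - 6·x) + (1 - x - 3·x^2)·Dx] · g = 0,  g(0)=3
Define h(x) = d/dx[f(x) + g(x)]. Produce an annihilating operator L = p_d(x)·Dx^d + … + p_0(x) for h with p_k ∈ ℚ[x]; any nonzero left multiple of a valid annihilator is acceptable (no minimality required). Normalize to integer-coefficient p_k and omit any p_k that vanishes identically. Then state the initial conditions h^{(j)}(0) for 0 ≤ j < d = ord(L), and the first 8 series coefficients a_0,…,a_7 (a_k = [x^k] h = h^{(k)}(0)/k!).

L = (34 + 278·x + 312·x^2 + 756·x^3 + 162·x^4) + (-41 - 284·x - 341·x^2 - 672·x^3 + 45·x^4 + 54·x^5)·Dx + (7 + 6·x + 29·x^2 - 84·x^3 - 207·x^4 - 54·x^5)·Dx^2  (order 2).
h: a_k = 7, 28, 65, 686/3, 3601/6, 52381/30, 820261/180, 15361921/1260, …
ICs: h(0) = 7, h′(0) = 28.

f: a_k = 4, 4, 2, 2/3, 1/6, 1/30, 1/180, 1/1260, …
g: a_k = 3, 3, 12, 21, 57, 120, 291, 651, …
Weyl lclm of L_f,L_g ⇒ L₀ (ord ≤ 2).
Differentiate: ansatz ord ≤ ord L₀ ⇒ L.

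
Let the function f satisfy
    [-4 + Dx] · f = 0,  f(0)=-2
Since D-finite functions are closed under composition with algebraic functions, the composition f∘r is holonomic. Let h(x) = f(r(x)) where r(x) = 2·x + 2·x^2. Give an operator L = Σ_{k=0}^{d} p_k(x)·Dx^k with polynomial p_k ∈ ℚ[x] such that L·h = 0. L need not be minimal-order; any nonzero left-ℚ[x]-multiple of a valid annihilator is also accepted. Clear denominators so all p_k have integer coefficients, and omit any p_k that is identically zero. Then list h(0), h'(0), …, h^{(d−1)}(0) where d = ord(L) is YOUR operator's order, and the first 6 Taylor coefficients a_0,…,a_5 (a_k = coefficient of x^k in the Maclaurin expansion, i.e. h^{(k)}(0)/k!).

f: a_k = -2, -8, -16, -64/3, -64/3, -256/15, …
L₀ from L_f via x↦r, Dx↦r'^{-1}Dx.
L = (-8 - 16·x) + Dx  (order 1).
h: a_k = -2, -16, -80, -896/3, -2752/3, -36352/15, …
ICs: h(0) = -2.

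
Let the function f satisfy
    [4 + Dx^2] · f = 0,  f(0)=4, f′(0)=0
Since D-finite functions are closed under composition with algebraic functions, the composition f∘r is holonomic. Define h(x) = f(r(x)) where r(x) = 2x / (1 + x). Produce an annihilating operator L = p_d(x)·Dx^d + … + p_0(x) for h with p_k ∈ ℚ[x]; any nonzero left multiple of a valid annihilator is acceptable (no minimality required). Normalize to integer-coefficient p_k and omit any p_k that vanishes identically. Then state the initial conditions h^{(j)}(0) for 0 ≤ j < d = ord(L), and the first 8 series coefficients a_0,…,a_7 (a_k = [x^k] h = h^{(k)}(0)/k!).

L = 16 + (2 + 6·x + 6·x^2 + 2·x^3)·Dx + (1 + 4·x + 6·x^2 + 4·x^3 + x^4)·Dx^2  (order 2).
h: a_k = 4, 0, -32, 64, -160/3, -128/3, 10976/45, -2624/5, …
ICs: h(0) = 4, h′(0) = 0.

f: a_k = 4, 0, -8, 0, 8/3, 0, -16/45, 0, …
Substitute x→r, Dx→(1/r')Dx; clear ⇒ L₀.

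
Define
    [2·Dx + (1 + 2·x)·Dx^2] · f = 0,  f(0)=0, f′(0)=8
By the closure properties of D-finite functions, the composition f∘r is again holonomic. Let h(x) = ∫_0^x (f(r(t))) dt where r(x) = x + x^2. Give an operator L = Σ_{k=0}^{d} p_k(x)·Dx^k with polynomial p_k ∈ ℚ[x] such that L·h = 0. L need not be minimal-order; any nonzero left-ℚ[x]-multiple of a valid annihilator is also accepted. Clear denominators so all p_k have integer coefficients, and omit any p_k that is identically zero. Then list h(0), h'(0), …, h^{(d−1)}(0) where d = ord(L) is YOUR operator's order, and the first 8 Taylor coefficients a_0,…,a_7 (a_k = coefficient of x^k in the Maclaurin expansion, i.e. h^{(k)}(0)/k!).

L = (4·x + 4·x^2)·Dx^2 + (1 + 4·x + 6·x^2 + 4·x^3)·Dx^3  (order 3).
h: a_k = 0, 0, 4, 0, -4/3, 8/5, -16/15, 0, …
ICs: h(0) = 0, h′(0) = 0, h′′(0) = 8.

f: a_k = 0, 8, -8, 32/3, -16, 128/5, -128/3, 512/7, …
f∘r: x↦r, Dx↦Dx/r' in L_f ⇒ L₀.
h=∫₀ˣh₀: take L = L₀·Dx.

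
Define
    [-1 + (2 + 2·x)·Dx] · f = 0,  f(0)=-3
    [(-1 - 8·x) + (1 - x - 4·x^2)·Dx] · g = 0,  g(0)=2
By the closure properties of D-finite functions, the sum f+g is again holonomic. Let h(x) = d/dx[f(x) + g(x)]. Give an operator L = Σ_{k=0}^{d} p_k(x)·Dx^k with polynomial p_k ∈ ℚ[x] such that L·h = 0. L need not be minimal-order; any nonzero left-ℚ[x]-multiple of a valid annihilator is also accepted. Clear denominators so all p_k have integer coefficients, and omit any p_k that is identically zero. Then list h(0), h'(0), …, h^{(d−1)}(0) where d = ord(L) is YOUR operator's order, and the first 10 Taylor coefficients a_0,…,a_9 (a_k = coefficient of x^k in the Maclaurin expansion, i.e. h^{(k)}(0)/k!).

f: a_k = -3, -3/2, 3/8, -3/16, 15/128, -21/256, 63/1024, -99/2048, 1287/32768, -2145/65536, …
g: a_k = 2, 2, 10, 18, 58, 130, 362, 882, 2330, 5858, …
L₀ := lclm(L_f,L_g); ord L₀ ≤ 1+1.
Differentiate: ansatz ord ≤ ord L₀ ⇒ L.
L = (-138 - 1110·x - 2208·x^2 - 3648·x^3 - 1920·x^4) + (-213 - 2334·x - 6429·x^2 - 12816·x^3 - 14352·x^4 - 5760·x^5)·Dx + (42 + 150·x + 246·x^2 - 598·x^3 - 2880·x^4 - 3424·x^5 - 1280·x^6)·Dx^2  (order 2).
h: a_k = 1/2, 83/4, 855/16, 7439/32, 166295/256, 1112253/512, 12643659/2048, 76350727/4096, 3455169687/65536, 19894144625/131072, …
ICs: h(0) = 1/2, h′(0) = 83/4.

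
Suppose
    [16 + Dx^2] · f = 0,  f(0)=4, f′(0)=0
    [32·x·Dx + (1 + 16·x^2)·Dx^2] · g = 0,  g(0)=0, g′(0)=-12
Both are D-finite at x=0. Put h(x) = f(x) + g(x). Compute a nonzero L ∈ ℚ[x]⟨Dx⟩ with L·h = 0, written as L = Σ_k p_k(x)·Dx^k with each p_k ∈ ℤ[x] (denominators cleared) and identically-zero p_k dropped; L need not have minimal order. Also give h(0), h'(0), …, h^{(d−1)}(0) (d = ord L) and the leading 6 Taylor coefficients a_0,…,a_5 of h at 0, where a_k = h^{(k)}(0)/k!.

L = (-5632·x + 114688·x^3 + 131072·x^5)·Dx + (-16 + 1792·x^2 + 36864·x^4 + 65536·x^6)·Dx^2 + (-352·x + 7168·x^3 + 8192·x^5)·Dx^3 + (-1 + 112·x^2 + 2304·x^4 + 4096·x^6)·Dx^4  (order 4).
h: a_k = 4, -12, -32, 64, 128/3, -3072/5, …
ICs: h(0) = 4, h′(0) = -12, h′′(0) = -64, h′′′(0) = 384.

f: a_k = 4, 0, -32, 0, 128/3, 0, …
g: a_k = 0, -12, 0, 64, 0, -3072/5, …
L₀ := lclm(L_f,L_g); ord L₀ ≤ 2+2.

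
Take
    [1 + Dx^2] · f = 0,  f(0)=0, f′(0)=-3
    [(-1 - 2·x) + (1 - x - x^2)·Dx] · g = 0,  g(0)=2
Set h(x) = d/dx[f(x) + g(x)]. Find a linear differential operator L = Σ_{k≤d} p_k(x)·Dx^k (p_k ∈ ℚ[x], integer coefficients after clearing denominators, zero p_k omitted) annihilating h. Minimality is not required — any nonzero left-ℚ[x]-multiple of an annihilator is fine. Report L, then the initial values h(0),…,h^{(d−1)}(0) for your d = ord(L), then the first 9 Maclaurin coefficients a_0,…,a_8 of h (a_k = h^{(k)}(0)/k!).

f: a_k = 0, -3, 0, 1/2, 0, -1/40, 0, 1/1680, 0, …
g: a_k = 2, 2, 4, 6, 10, 16, 26, 42, 68, …
L₀ := lclm(L_f,L_g); ord L₀ ≤ 2+1.
h₀' ⇒ L via d/dx closure of L₀.
L = (124 + 358·x + 470·x^2 + 230·x^3 + 130·x^4 + 18·x^5 + 6·x^6) + (-19 - 29·x + 36·x^2 + 55·x^3 + 50·x^4 + 27·x^5 + 7·x^6 + 2·x^7)·Dx + (124 + 358·x + 470·x^2 + 230·x^3 + 130·x^4 + 18·x^5 + 6·x^6)·Dx^2 + (-19 - 29·x + 36·x^2 + 55·x^3 + 50·x^4 + 27·x^5 + 7·x^6 + 2·x^7)·Dx^3  (order 3).
h: a_k = -1, 8, 39/2, 40, 639/8, 156, 70561/240, 544, 13305599/13440, …
ICs: h(0) = -1, h′(0) = 8, h′′(0) = 39.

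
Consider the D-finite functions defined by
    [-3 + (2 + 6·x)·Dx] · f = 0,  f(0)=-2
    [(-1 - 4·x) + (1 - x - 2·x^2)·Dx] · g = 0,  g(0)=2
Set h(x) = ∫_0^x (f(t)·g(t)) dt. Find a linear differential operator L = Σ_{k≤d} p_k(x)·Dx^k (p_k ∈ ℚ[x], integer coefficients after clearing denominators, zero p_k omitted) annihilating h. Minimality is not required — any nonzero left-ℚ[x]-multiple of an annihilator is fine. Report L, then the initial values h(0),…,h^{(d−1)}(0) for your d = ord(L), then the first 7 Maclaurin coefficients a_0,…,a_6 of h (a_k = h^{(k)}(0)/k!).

L = (5 + 11·x + 18·x^2)·Dx + (-2 - 4·x + 10·x^2 + 12·x^3)·Dx^2  (order 2).
h: a_k = 0, -4, -5, -9/2, -161/16, -1747/160, -3449/128, …
ICs: h(0) = 0, h′(0) = -4.

f: a_k = -2, -3, 9/4, -27/8, 405/64, -1701/128, 15309/512, …
g: a_k = 2, 2, 6, 10, 22, 42, 86, …
Sym-product of L_f,L_g gives L₀ (≤ ord 1).
∫: right-multiply L₀ by Dx.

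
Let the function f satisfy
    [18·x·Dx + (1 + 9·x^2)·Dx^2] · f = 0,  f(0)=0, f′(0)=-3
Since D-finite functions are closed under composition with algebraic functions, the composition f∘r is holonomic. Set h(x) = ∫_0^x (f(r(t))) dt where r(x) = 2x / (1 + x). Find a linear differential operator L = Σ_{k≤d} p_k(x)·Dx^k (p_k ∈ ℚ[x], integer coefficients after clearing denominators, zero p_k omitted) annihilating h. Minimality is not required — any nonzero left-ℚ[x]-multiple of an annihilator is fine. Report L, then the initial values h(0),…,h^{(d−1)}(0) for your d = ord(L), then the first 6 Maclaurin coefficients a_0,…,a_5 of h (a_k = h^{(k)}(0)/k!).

f: a_k = 0, -3, 0, 9, 0, -243/5, …
h₀=f(r): pull back L_f along r ⇒ L₀.
h=∫₀ˣh₀: take L = L₀·Dx.
L = (2 + 74·x)·Dx^2 + (1 + 2·x + 37·x^2)·Dx^3  (order 3).
h: a_k = 0, 0, -3, 2, 33/2, -42, …
ICs: h(0) = 0, h′(0) = 0, h′′(0) = -6.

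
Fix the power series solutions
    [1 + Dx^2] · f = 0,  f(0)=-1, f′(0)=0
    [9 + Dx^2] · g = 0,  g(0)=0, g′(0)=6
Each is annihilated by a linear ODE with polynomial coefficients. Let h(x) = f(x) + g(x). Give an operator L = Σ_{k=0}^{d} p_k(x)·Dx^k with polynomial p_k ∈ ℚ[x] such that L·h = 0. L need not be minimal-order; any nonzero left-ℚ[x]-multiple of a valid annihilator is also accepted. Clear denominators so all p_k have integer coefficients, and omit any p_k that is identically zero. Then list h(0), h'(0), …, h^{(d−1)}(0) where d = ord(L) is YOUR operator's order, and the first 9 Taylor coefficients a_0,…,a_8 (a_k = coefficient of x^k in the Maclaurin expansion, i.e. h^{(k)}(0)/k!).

L = 9 + 10·Dx^2 + Dx^4  (order 4).
h: a_k = -1, 6, 1/2, -9, -1/24, 81/20, 1/720, -243/280, -1/40320, …
ICs: h(0) = -1, h′(0) = 6, h′′(0) = 1, h′′′(0) = -54.

f: a_k = -1, 0, 1/2, 0, -1/24, 0, 1/720, 0, -1/40320, …
g: a_k = 0, 6, 0, -9, 0, 81/20, 0, -243/280, 0, …
h₀=f+g: left-lcm gives L₀, ord ≤ 4.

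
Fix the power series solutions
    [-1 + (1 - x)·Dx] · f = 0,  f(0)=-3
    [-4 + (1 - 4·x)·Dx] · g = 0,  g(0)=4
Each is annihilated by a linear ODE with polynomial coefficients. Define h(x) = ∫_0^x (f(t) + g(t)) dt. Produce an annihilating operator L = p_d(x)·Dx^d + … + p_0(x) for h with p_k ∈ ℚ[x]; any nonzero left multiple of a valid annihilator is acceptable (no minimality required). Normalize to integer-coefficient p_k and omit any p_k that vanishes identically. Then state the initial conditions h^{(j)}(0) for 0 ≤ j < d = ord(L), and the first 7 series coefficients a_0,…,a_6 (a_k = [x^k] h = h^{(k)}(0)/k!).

L = -8·Dx + (10 - 16·x)·Dx^2 + (-1 + 5·x - 4·x^2)·Dx^3  (order 3).
h: a_k = 0, 1, 13/2, 61/3, 253/4, 1021/5, 4093/6, …
ICs: h(0) = 0, h′(0) = 1, h′′(0) = 13.

f: a_k = -3, -3, -3, -3, -3, -3, -3, …
g: a_k = 4, 16, 64, 256, 1024, 4096, 16384, …
L₀ := lclm(L_f,L_g); ord L₀ ≤ 1+1.
h=∫h₀ ⇒ L = L₀·Dx.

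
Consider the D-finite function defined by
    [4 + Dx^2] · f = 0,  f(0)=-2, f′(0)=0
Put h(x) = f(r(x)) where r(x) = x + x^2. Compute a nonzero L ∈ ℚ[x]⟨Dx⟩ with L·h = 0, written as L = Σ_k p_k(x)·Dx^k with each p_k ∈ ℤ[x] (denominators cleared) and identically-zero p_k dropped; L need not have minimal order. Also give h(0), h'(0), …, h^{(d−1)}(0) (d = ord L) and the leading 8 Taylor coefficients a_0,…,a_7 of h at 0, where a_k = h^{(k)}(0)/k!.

f: a_k = -2, 0, 4, 0, -4/3, 0, 8/45, 0, …
f∘r: x↦r, Dx↦Dx/r' in L_f ⇒ L₀.
L = (4 + 24·x + 48·x^2 + 32·x^3) - 2·Dx + (1 + 2·x)·Dx^2  (order 2).
h: a_k = -2, 0, 4, 8, 8/3, -16/3, -352/45, -64/15, …
ICs: h(0) = -2, h′(0) = 0.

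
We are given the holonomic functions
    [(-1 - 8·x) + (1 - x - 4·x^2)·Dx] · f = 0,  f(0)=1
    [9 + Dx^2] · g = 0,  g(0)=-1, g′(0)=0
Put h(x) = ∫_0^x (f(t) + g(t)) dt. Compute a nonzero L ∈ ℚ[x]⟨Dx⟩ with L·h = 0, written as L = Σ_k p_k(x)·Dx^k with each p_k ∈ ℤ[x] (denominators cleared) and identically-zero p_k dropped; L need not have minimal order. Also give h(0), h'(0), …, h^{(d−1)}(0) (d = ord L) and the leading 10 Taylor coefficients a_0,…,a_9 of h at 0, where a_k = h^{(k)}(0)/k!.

f: a_k = 1, 1, 5, 9, 29, 65, 181, 441, 1165, 2929, …
g: a_k = -1, 0, 9/2, 0, -27/8, 0, 81/80, 0, -729/4480, 0, …
L₀ := lclm(L_f,L_g); ord L₀ ≤ 1+2.
∫: right-multiply L₀ by Dx.
L = (567 + 4806·x + 3321·x^2 + 9936·x^3 + 6480·x^4 + 10368·x^5)·Dx + (-171 + 117·x + 441·x^2 - 135·x^3 + 540·x^4 + 3888·x^5 + 5184·x^6)·Dx^2 + (63 + 534·x + 369·x^2 + 1104·x^3 + 720·x^4 + 1152·x^5)·Dx^3 + (-19 + 13·x + 49·x^2 - 15·x^3 + 60·x^4 + 432·x^5 + 576·x^6)·Dx^4  (order 4).
h: a_k = 0, 0, 1/2, 19/6, 9/4, 41/8, 65/6, 14561/560, 441/8, 5218471/40320, …
ICs: h(0) = 0, h′(0) = 0, h′′(0) = 1, h′′′(0) = 19.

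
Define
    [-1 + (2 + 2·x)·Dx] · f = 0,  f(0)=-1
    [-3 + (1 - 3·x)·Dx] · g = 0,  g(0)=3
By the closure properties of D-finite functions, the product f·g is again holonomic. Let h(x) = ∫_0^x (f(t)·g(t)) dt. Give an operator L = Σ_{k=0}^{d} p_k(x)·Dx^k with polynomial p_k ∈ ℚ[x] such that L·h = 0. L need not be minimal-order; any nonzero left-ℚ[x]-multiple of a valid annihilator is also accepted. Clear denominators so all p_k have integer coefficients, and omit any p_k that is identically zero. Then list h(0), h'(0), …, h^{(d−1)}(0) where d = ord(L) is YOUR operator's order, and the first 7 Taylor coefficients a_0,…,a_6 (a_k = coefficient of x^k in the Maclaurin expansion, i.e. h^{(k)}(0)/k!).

L = (7 + 3·x)·Dx + (-2 + 4·x + 6·x^2)·Dx^2  (order 2).
h: a_k = 0, -3, -21/4, -83/8, -1497/64, -35913/640, -71833/512, …
ICs: h(0) = 0, h′(0) = -3.

f: a_k = -1, -1/2, 1/8, -1/16, 5/128, -7/256, 21/1024, …
g: a_k = 3, 9, 27, 81, 243, 729, 2187, …
L₀ := L_f ⊗_s L_g (sym. prod.), ord ≤ 1.
h=∫₀ˣh₀: take L = L₀·Dx.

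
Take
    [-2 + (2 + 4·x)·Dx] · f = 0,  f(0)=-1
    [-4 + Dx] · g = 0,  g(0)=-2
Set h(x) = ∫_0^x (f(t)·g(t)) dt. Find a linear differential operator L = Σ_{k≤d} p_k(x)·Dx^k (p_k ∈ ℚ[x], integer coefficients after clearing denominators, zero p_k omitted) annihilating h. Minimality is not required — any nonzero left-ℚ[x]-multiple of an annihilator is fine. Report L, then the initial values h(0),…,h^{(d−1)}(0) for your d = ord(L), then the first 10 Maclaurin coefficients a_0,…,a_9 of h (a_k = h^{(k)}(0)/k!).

f: a_k = -1, -1, 1/2, -1/2, 5/8, -7/8, 21/16, -33/16, 429/128, -715/128, …
g: a_k = -2, -8, -16, -64/3, -64/3, -256/15, -512/45, -2048/315, -1024/315, -4096/2835, …
f·g: L₀ = L_f ⊗_s L_g, ord ≤ 1·1.
h=∫₀ˣh₀: take L = L₀·Dx.
L = (-5 - 8·x)·Dx + (1 + 2·x)·Dx^2  (order 2).
h: a_k = 0, 2, 5, 23/3, 103/12, 449/60, 1949/360, 1643/504, 36047/20160, 135617/181440, …
ICs: h(0) = 0, h′(0) = 2.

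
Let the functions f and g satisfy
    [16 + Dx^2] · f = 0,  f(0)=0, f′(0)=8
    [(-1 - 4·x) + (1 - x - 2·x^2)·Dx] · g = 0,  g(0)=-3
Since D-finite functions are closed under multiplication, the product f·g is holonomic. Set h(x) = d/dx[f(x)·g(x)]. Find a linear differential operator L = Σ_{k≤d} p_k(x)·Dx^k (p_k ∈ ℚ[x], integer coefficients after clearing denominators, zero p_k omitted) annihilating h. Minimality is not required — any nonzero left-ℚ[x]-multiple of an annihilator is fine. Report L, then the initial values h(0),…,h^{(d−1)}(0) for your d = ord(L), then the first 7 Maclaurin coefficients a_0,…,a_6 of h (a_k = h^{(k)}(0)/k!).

L = (4 - 128·x - 192·x^2 + 256·x^3 + 256·x^4) + (-5 - 12·x + 48·x^2 + 64·x^3)·Dx + (3 - 7·x - 10·x^2 + 16·x^3 + 16·x^4)·Dx^2  (order 2).
h: a_k = -24, -48, -24, -224, -616, -7056/5, -9704/3, …
ICs: h(0) = -24, h′(0) = -48.

f: a_k = 0, 8, 0, -64/3, 0, 256/15, 0, …
g: a_k = -3, -3, -9, -15, -33, -63, -129, …
h₀=f·g: eliminate ⇒ L₀, order ≤ 2·1.
h₀' ⇒ L via d/dx closure of L₀.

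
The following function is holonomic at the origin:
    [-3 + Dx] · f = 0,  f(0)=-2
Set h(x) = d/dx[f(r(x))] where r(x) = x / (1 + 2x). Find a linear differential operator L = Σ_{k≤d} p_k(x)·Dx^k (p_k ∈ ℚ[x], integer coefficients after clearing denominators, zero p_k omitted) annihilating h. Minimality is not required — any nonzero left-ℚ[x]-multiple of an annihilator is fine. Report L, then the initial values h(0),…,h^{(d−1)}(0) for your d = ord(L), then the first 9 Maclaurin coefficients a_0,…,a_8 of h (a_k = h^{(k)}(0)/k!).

L = (-1 - 8·x) + (-1 - 4·x - 4·x^2)·Dx  (order 1).
h: a_k = -6, 6, 9, -51, 519/4, -4743/20, 12441/40, -45417/280, -1469691/2240, …
ICs: h(0) = -6.

f: a_k = -2, -6, -9, -9, -27/4, -81/20, -81/40, -243/280, -729/2240, …
Substitute x→r, Dx→(1/r')Dx; clear ⇒ L₀.
h₀' ⇒ L via d/dx closure of L₀.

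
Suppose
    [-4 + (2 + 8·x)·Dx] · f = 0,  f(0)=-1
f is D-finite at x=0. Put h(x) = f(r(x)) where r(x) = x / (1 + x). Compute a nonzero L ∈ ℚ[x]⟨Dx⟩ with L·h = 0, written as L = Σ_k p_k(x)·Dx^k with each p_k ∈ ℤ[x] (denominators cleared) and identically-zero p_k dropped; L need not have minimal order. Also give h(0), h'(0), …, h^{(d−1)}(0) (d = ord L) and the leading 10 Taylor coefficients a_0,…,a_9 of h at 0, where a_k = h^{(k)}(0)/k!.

f: a_k = -1, -2, 2, -4, 10, -28, 84, -264, 858, -2860, …
Substitute x→r, Dx→(1/r')Dx; clear ⇒ L₀.
L = -2 + (1 + 6·x + 5·x^2)·Dx  (order 1).
h: a_k = -1, -2, 4, -10, 30, -102, 376, -1462, 5900, -24470, …
ICs: h(0) = -1.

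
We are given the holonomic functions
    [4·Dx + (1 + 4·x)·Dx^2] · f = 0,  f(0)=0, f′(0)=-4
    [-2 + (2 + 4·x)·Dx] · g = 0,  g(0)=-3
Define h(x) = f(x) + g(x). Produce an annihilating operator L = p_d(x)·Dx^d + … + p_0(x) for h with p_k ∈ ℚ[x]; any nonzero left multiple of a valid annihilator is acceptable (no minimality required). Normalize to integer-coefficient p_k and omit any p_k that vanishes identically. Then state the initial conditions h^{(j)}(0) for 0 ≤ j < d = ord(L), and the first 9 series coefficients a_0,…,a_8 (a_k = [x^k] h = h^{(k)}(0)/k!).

L = (20 + 16·x)·Dx + (29 + 104·x + 80·x^2)·Dx^2 + (3 + 22·x + 48·x^2 + 32·x^3)·Dx^3  (order 3).
h: a_k = -3, -7, 19/2, -137/6, 527/8, -8297/40, 32957/48, -262837/112, 1049863/128, …
ICs: h(0) = -3, h′(0) = -7, h′′(0) = 19.

f: a_k = 0, -4, 8, -64/3, 64, -1024/5, 2048/3, -16384/7, 8192, …
g: a_k = -3, -3, 3/2, -3/2, 15/8, -21/8, 63/16, -99/16, 1287/128, …
Sum ⇒ L₀ = lclm(L_f,L_g) in ℚ(x)⟨Dx⟩.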